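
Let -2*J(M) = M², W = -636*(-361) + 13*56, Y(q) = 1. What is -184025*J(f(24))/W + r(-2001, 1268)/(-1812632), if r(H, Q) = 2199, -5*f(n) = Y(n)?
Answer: 192653425/13046645399 ≈ 0.014767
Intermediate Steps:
f(n) = -⅕ (f(n) = -⅕*1 = -⅕)
W = 230324 (W = 229596 + 728 = 230324)
J(M) = -M²/2
-184025*J(f(24))/W + r(-2001, 1268)/(-1812632) = -184025/(230324/((-(-⅕)²/2))) + 2199/(-1812632) = -184025/(230324/((-½*1/25))) + 2199*(-1/1812632) = -184025/(230324/(-1/50)) - 2199/1812632 = -184025/(230324*(-50)) - 2199/1812632 = -184025/(-11516200) - 2199/1812632 = -184025*(-1/11516200) - 2199/1812632 = 7361/460648 - 2199/1812632 = 192653425/13046645399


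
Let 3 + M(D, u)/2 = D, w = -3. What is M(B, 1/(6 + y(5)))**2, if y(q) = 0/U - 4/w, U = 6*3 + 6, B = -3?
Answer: 144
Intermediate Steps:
U = 24 (U = 18 + 6 = 24)
y(q) = 4/3 (y(q) = 0/24 - 4/(-3) = 0*(1/24) - 4*(-1/3) = 0 + 4/3 = 4/3)
M(D, u) = -6 + 2*D
M(B, 1/(6 + y(5)))**2 = (-6 + 2*(-3))**2 = (-6 - 6)**2 = (-12)**2 = 144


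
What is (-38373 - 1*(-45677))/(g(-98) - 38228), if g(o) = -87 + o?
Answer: -7304/38413 ≈ -0.19014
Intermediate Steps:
(-38373 - 1*(-45677))/(g(-98) - 38228) = (-38373 - 1*(-45677))/((-87 - 98) - 38228) = (-38373 + 45677)/(-185 - 38228) = 7304/(-38413) = 7304*(-1/38413) = -7304/38413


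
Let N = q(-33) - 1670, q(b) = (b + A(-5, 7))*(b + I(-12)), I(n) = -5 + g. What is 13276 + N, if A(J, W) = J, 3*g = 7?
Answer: 38884/3 ≈ 12961.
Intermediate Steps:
g = 7/3 (g = (⅓)*7 = 7/3 ≈ 2.3333)
I(n) = -8/3 (I(n) = -5 + 7/3 = -8/3)
q(b) = (-5 + b)*(-8/3 + b) (q(b) = (b - 5)*(b - 8/3) = (-5 + b)*(-8/3 + b))
N = -944/3 (N = (40/3 + (-33)² - 23/3*(-33)) - 1670 = (40/3 + 1089 + 253) - 1670 = 4066/3 - 1670 = -944/3 ≈ -314.67)
13276 + N = 13276 - 944/3 = 38884/3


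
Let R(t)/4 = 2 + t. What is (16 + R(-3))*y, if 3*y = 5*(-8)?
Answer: -160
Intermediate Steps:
R(t) = 8 + 4*t (R(t) = 4*(2 + t) = 8 + 4*t)
y = -40/3 (y = (5*(-8))/3 = (⅓)*(-40) = -40/3 ≈ -13.333)
(16 + R(-3))*y = (16 + (8 + 4*(-3)))*(-40/3) = (16 + (8 - 12))*(-40/3) = (16 - 4)*(-40/3) = 12*(-40/3) = -160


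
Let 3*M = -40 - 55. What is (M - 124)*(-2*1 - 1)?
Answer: 467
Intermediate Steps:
M = -95/3 (M = (-40 - 55)/3 = (1/3)*(-95) = -95/3 ≈ -31.667)
(M - 124)*(-2*1 - 1) = (-95/3 - 124)*(-2*1 - 1) = -467*(-2 - 1)/3 = -467/3*(-3) = 467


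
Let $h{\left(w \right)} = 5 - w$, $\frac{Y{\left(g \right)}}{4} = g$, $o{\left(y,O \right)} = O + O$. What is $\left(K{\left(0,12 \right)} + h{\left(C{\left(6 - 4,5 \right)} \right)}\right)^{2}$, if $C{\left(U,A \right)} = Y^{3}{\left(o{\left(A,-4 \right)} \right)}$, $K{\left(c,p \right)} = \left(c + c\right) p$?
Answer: $1074069529$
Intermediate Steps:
$o{\left(y,O \right)} = 2 O$
$Y{\left(g \right)} = 4 g$
$K{\left(c,p \right)} = 2 c p$
$C{\left(U,A \right)} = -32768$ ($C{\left(U,A \right)} = \left(4 \cdot 2 \left(-4\right)\right)^{3} = \left(4 \left(-8\right)\right)^{3} = \left(-32\right)^{3} = -32768$)
$\left(K{\left(0,12 \right)} + h{\left(C{\left(6 - 4,5 \right)} \right)}\right)^{2} = \left(2 \cdot 0 \cdot 12 + \left(5 - -32768\right)\right)^{2} = \left(0 + \left(5 + 32768\right)\right)^{2} = \left(0 + 32773\right)^{2} = 32773^{2} = 1074069529$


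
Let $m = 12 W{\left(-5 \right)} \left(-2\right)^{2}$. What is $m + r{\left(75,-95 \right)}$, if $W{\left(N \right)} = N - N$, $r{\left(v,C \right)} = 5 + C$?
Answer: $-90$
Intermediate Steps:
$W{\left(N \right)} = 0$
$m = 0$ ($m = 12 \cdot 0 \left(-2\right)^{2} = 0 \cdot 4 = 0$)
$m + r{\left(75,-95 \right)} = 0 + \left(5 - 95\right) = 0 - 90 = -90$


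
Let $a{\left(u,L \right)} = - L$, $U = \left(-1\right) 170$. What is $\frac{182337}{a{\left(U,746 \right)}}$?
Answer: $- \frac{182337}{746} \approx -244.42$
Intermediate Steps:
$U = -170$
$\frac{182337}{a{\left(U,746 \right)}} = \frac{182337}{\left(-1\right) 746} = \frac{182337}{-746} = 182337 \left(- \frac{1}{746}\right) = - \frac{182337}{746}$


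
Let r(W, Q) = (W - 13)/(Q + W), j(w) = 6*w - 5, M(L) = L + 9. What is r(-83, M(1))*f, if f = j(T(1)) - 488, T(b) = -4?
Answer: -49632/73 ≈ -679.89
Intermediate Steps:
M(L) = 9 + L
j(w) = -5 + 6*w
r(W, Q) = (-13 + W)/(Q + W)
f = -517 (f = (-5 + 6*(-4)) - 488 = (-5 - 24) - 488 = -29 - 488 = -517)
r(-83, M(1))*f = ((-13 - 83)/((9 + 1) - 83))*(-517) = (-96/(10 - 83))*(-517) = (-96/(-73))*(-517) = -1/73*(-96)*(-517) = (96/73)*(-517) = -49632/73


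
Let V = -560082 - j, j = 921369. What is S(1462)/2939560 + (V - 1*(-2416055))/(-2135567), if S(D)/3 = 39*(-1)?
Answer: -211351876583/482894410040 ≈ -0.43768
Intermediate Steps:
V = -1481451 (V = -560082 - 1*921369 = -560082 - 921369 = -1481451)
S(D) = -117 (S(D) = 3*(39*(-1)) = 3*(-39) = -117)
S(1462)/2939560 + (V - 1*(-2416055))/(-2135567) = -117/2939560 + (-1481451 - 1*(-2416055))/(-2135567) = -117*1/2939560 + (-1481451 + 2416055)*(-1/2135567) = -9/226120 + 934604*(-1/2135567) = -9/226120 - 934604/2135567 = -211351876583/482894410040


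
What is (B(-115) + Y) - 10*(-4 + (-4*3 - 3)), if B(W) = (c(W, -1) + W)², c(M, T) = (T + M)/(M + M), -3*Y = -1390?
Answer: 546030667/39675 ≈ 13763.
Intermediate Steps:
Y = 1390/3 (Y = -⅓*(-1390) = 1390/3 ≈ 463.33)
c(M, T) = (M + T)/(2*M) (c(M, T) = (M + T)/((2*M)) = (M + T)*(1/(2*M)) = (M + T)/(2*M))
B(W) = (W + (-1 + W)/(2*W))² (B(W) = ((W - 1)/(2*W) + W)² = ((-1 + W)/(2*W) + W)² = (W + (-1 + W)/(2*W))²)
(B(-115) + Y) - 10*(-4 + (-4*3 - 3)) = ((¼)*(-1 - 115 + 2*(-115)²)²/(-115)² + 1390/3) - 10*(-4 + (-4*3 - 3)) = ((¼)*(1/13225)*(-1 - 115 + 2*13225)² + 1390/3) - 10*(-4 + (-12 - 3)) = ((¼)*(1/13225)*(-1 - 115 + 26450)² + 1390/3) - 10*(-4 - 15) = ((¼)*(1/13225)*26334² + 1390/3) - 10*(-19) = ((¼)*(1/13225)*693479556 + 1390/3) + 190 = (173369889/13225 + 1390/3) + 190 = 538492417/39675 + 190 = 546030667/39675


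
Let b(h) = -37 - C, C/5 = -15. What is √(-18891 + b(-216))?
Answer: I*√18853 ≈ 137.31*I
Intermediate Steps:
C = -75 (C = 5*(-15) = -75)
b(h) = 38 (b(h) = -37 - 1*(-75) = -37 + 75 = 38)
√(-18891 + b(-216)) = √(-18891 + 38) = √(-18853) = I*√18853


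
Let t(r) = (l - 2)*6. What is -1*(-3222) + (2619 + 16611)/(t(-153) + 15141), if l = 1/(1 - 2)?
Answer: 16248512/5041 ≈ 3223.3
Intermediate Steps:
l = -1 (l = 1/(-1) = -1)
t(r) = -18 (t(r) = (-1 - 2)*6 = -3*6 = -18)
-1*(-3222) + (2619 + 16611)/(t(-153) + 15141) = -1*(-3222) + (2619 + 16611)/(-18 + 15141) = 3222 + 19230/15123 = 3222 + 19230*(1/15123) = 3222 + 6410/5041 = 16248512/5041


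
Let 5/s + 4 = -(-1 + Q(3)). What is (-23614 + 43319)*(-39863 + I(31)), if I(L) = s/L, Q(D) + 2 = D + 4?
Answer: -194804201445/248 ≈ -7.8550e+8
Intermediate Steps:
Q(D) = 2 + D (Q(D) = -2 + (D + 4) = -2 + (4 + D) = 2 + D)
s = -5/8 (s = 5/(-4 - (-1 + (2 + 3))) = 5/(-4 - (-1 + 5)) = 5/(-4 - 1*4) = 5/(-4 - 4) = 5/(-8) = 5*(-⅛) = -5/8 ≈ -0.62500)
I(L) = -5/(8*L)
(-23614 + 43319)*(-39863 + I(31)) = (-23614 + 43319)*(-39863 - 5/8/31) = 19705*(-39863 - 5/8*1/31) = 19705*(-39863 - 5/248) = 19705*(-9886029/248) = -194804201445/248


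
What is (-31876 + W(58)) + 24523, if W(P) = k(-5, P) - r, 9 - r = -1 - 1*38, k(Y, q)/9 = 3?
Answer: -7374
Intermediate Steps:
k(Y, q) = 27 (k(Y, q) = 9*3 = 27)
r = 48 (r = 9 - (-1 - 1*38) = 9 - (-1 - 38) = 9 - 1*(-39) = 9 + 39 = 48)
W(P) = -21 (W(P) = 27 - 1*48 = 27 - 48 = -21)
(-31876 + W(58)) + 24523 = (-31876 - 21) + 24523 = -31897 + 24523 = -7374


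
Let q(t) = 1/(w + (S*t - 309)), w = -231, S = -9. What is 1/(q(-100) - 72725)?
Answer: -360/26180999 ≈ -1.3750e-5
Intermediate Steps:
q(t) = 1/(-540 - 9*t) (q(t) = 1/(-231 + (-9*t - 309)) = 1/(-231 + (-309 - 9*t)) = 1/(-540 - 9*t))
1/(q(-100) - 72725) = 1/(-1/(540 + 9*(-100)) - 72725) = 1/(-1/(540 - 900) - 72725) = 1/(-1/(-360) - 72725) = 1/(-1*(-1/360) - 72725) = 1/(1/360 - 72725) = 1/(-26180999/360) = -360/26180999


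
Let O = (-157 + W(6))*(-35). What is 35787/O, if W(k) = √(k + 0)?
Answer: 5618559/862505 + 35787*√6/862505 ≈ 6.6159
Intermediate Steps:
W(k) = √k
O = 5495 - 35*√6 (O = (-157 + √6)*(-35) = 5495 - 35*√6 ≈ 5409.3)
35787/O = 35787/(5495 - 35*√6)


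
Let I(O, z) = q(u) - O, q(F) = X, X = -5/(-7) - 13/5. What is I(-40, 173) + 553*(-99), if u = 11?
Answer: -1914811/35 ≈ -54709.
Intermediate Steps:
X = -66/35 (X = -5*(-⅐) - 13*⅕ = 5/7 - 13/5 = -66/35 ≈ -1.8857)
q(F) = -66/35
I(O, z) = -66/35 - O
I(-40, 173) + 553*(-99) = (-66/35 - 1*(-40)) + 553*(-99) = (-66/35 + 40) - 54747 = 1334/35 - 54747 = -1914811/35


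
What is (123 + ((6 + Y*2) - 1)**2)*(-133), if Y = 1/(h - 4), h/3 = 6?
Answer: -139137/7 ≈ -19877.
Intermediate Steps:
h = 18 (h = 3*6 = 18)
Y = 1/14 (Y = 1/(18 - 4) = 1/14 ≈ 0.071429)
(123 + ((6 + Y*2) - 1)**2)*(-133) = (123 + ((6 + (1/14)*2) - 1)**2)*(-133) = (123 + ((6 + 1/7) - 1)**2)*(-133) = (123 + (43/7 - 1)**2)*(-133) = (123 + (36/7)**2)*(-133) = (123 + 1296/49)*(-133) = (7323/49)*(-133) = -139137/7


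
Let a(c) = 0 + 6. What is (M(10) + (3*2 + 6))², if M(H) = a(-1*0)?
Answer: 324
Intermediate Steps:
a(c) = 6
M(H) = 6
(M(10) + (3*2 + 6))² = (6 + (3*2 + 6))² = (6 + (6 + 6))² = (6 + 12)² = 18² = 324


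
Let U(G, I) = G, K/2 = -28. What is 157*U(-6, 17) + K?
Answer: -998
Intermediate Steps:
K = -56 (K = 2*(-28) = -56)
157*U(-6, 17) + K = 157*(-6) - 56 = -942 - 56 = -998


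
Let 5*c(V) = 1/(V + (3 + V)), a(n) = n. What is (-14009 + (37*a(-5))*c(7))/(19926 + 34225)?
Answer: -238190/920567 ≈ -0.25874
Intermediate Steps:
c(V) = 1/(5*(3 + 2*V)) (c(V) = 1/(5*(V + (3 + V))) = 1/(5*(3 + 2*V)))
(-14009 + (37*a(-5))*c(7))/(19926 + 34225) = (-14009 + (37*(-5))*(1/(5*(3 + 2*7))))/(19926 + 34225) = (-14009 - 37/(3 + 14))/54151 = (-14009 - 37/17)*(1/54151) = -238190/17*1/54151 = -238190/920567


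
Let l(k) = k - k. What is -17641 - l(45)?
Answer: -17641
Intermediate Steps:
l(k) = 0
-17641 - l(45) = -17641 - 1*0 = -17641 + 0 = -17641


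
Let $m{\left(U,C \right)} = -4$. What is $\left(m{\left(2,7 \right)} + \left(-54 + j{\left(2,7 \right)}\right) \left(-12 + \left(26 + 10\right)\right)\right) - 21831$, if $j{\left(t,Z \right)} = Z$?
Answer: $-22963$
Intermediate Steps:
$\left(m{\left(2,7 \right)} + \left(-54 + j{\left(2,7 \right)}\right) \left(-12 + \left(26 + 10\right)\right)\right) - 21831 = \left(-4 + \left(-54 + 7\right) \left(-12 + \left(26 + 10\right)\right)\right) - 21831 = \left(-4 - 47 \left(-12 + 36\right)\right) - 21831 = \left(-4 - 1128\right) - 21831 = -1132 - 21831 = -22963$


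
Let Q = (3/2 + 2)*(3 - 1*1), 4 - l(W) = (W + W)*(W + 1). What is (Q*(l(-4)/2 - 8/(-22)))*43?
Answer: -31906/11 ≈ -2900.5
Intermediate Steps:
l(W) = 4 - 2*W*(1 + W) (l(W) = 4 - (W + W)*(W + 1) = 4 - 2*W*(1 + W))
Q = 7 (Q = (3*(1/2) + 2)*(3 - 1) = (3/2 + 2)*2 = (7/2)*2 = 7)
(Q*(l(-4)/2 - 8/(-22)))*43 = (7*((4 - 2*(-4) - 2*(-4)**2)/2 - 8/(-22)))*43 = (7*((4 + 8 - 2*16)*(1/2) - 8*(-1/22)))*43 = (7*((4 + 8 - 32)*(1/2) + 4/11))*43 = (7*(-20*1/2 + 4/11))*43 = (7*(-10 + 4/11))*43 = (7*(-106/11))*43 = -742/11*43 = -31906/11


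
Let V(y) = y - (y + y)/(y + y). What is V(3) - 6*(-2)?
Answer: 14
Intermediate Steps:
V(y) = -1 + y (V(y) = y - 2*y/(2*y) = y - 2*y*1/(2*y) = y - 1*1 = y - 1 = -1 + y)
V(3) - 6*(-2) = (-1 + 3) - 6*(-2) = 2 + 12 = 14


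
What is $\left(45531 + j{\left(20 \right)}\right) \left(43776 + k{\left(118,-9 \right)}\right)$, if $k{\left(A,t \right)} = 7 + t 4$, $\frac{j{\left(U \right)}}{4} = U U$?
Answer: $2061839857$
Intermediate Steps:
$j{\left(U \right)} = 4 U^{2}$ ($j{\left(U \right)} = 4 U U = 4 U^{2}$)
$k{\left(A,t \right)} = 7 + 4 t$
$\left(45531 + j{\left(20 \right)}\right) \left(43776 + k{\left(118,-9 \right)}\right) = \left(45531 + 4 \cdot 20^{2}\right) \left(43776 + \left(7 + 4 \left(-9\right)\right)\right) = \left(45531 + 4 \cdot 400\right) \left(43776 + \left(7 - 36\right)\right) = \left(45531 + 1600\right) \left(43776 - 29\right) = 47131 \cdot 43747 = 2061839857$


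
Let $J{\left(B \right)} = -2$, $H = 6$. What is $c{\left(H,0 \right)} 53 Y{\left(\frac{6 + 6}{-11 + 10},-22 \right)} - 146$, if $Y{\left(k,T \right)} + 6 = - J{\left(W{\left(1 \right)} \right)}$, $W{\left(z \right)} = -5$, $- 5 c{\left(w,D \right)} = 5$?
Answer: $66$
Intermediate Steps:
$c{\left(w,D \right)} = -1$ ($c{\left(w,D \right)} = \left(- \frac{1}{5}\right) 5 = -1$)
$Y{\left(k,T \right)} = -4$ ($Y{\left(k,T \right)} = -6 - -2 = -6 + 2 = -4$)
$c{\left(H,0 \right)} 53 Y{\left(\frac{6 + 6}{-11 + 10},-22 \right)} - 146 = \left(-1\right) 53 \left(-4\right) - 146 = \left(-53\right) \left(-4\right) - 146 = 212 - 146 = 66$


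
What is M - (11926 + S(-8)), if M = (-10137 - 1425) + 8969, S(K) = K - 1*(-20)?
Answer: -14531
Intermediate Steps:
S(K) = 20 + K (S(K) = K + 20 = 20 + K)
M = -2593 (M = -11562 + 8969 = -2593)
M - (11926 + S(-8)) = -2593 - (11926 + (20 - 8)) = -2593 - (11926 + 12) = -2593 - 1*11938 = -2593 - 11938 = -14531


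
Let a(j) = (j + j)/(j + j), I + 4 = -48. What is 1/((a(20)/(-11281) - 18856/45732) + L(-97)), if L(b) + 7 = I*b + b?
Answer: 128975673/637086634553 ≈ 0.00020245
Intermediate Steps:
I = -52 (I = -4 - 48 = -52)
L(b) = -7 - 51*b (L(b) = -7 + (-52*b + b) = -7 - 51*b)
a(j) = 1 (a(j) = (2*j)/((2*j)) = (2*j)*(1/(2*j)) = 1)
1/((a(20)/(-11281) - 18856/45732) + L(-97)) = 1/((1/(-11281) - 18856/45732) + (-7 - 51*(-97))) = 1/((1*(-1/11281) - 18856*1/45732) + (-7 + 4947)) = 1/((-1/11281 - 4714/11433) + 4940) = 1/(-53190067/128975673 + 4940) = 1/(637086634553/128975673) = 128975673/637086634553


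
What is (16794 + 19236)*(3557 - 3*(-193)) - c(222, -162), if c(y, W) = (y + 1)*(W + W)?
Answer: 149092332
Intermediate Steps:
c(y, W) = 2*W*(1 + y) (c(y, W) = (1 + y)*(2*W) = 2*W*(1 + y))
(16794 + 19236)*(3557 - 3*(-193)) - c(222, -162) = (16794 + 19236)*(3557 - 3*(-193)) - 2*(-162)*(1 + 222) = 36030*(3557 + 579) - 2*(-162)*223 = 36030*4136 - 1*(-72252) = 149020080 + 72252 = 149092332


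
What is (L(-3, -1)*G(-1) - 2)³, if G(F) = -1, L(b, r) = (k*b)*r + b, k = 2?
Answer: -125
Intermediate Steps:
L(b, r) = b + 2*b*r (L(b, r) = (2*b)*r + b = 2*b*r + b = b + 2*b*r)
(L(-3, -1)*G(-1) - 2)³ = (-3*(1 + 2*(-1))*(-1) - 2)³ = (-3*(1 - 2)*(-1) - 2)³ = (-3*(-1)*(-1) - 2)³ = (3*(-1) - 2)³ = (-3 - 2)³ = (-5)³ = -125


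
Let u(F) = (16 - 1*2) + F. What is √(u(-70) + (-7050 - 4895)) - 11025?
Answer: -11025 + I*√12001 ≈ -11025.0 + 109.55*I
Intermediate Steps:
u(F) = 14 + F (u(F) = (16 - 2) + F = 14 + F)
√(u(-70) + (-7050 - 4895)) - 11025 = √((14 - 70) + (-7050 - 4895)) - 11025 = √(-56 - 11945) - 11025 = √(-12001) - 11025 = I*√12001 - 11025 = -11025 + I*√12001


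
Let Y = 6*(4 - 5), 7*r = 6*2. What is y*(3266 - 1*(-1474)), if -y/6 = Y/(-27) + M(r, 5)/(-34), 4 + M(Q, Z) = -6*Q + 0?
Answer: -2174080/119 ≈ -18270.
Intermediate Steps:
r = 12/7 (r = (6*2)/7 = (⅐)*12 = 12/7 ≈ 1.7143)
Y = -6 (Y = 6*(-1) = -6)
M(Q, Z) = -4 - 6*Q (M(Q, Z) = -4 + (-6*Q + 0) = -4 - 6*Q)
y = -1376/357 (y = -6*(-6/(-27) + (-4 - 6*12/7)/(-34)) = -6*(-6*(-1/27) + (-4 - 72/7)*(-1/34)) = -6*(2/9 - 100/7*(-1/34)) = -6*(2/9 + 50/119) = -6*688/1071 = -1376/357 ≈ -3.8543)
y*(3266 - 1*(-1474)) = -1376*(3266 - 1*(-1474))/357 = -1376*(3266 + 1474)/357 = -1376/357*4740 = -2174080/119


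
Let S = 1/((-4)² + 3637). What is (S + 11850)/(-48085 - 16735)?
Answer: -43288051/236787460 ≈ -0.18281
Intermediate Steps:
S = 1/3653 (S = 1/(16 + 3637) = 1/3653 ≈ 0.00027375)
(S + 11850)/(-48085 - 16735) = (1/3653 + 11850)/(-48085 - 16735) = (43288051/3653)/(-64820) = (43288051/3653)*(-1/64820) = -43288051/236787460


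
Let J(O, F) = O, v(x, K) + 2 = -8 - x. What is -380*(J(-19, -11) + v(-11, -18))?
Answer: 6840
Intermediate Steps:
v(x, K) = -10 - x (v(x, K) = -2 + (-8 - x) = -10 - x)
-380*(J(-19, -11) + v(-11, -18)) = -380*(-19 + (-10 - 1*(-11))) = -380*(-19 + (-10 + 11)) = -380*(-19 + 1) = -380*(-18) = 6840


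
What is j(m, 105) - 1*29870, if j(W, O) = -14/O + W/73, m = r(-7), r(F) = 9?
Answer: -32707661/1095 ≈ -29870.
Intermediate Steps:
m = 9
j(W, O) = -14/O + W/73 (j(W, O) = -14/O + W*(1/73) = -14/O + W/73)
j(m, 105) - 1*29870 = (-14/105 + (1/73)*9) - 1*29870 = (-14*1/105 + 9/73) - 29870 = (-2/15 + 9/73) - 29870 = -11/1095 - 29870 = -32707661/1095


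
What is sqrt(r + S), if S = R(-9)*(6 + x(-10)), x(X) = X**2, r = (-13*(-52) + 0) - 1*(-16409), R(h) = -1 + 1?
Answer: sqrt(17085) ≈ 130.71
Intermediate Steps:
R(h) = 0
r = 17085 (r = (676 + 0) + 16409 = 676 + 16409 = 17085)
S = 0 (S = 0*(6 + (-10)**2) = 0*(6 + 100) = 0*106 = 0)
sqrt(r + S) = sqrt(17085 + 0) = sqrt(17085)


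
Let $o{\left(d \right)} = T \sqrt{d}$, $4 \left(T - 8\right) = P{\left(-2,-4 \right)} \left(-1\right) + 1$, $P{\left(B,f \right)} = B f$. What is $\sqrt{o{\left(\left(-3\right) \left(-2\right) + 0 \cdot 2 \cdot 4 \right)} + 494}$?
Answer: $\frac{\sqrt{1976 + 25 \sqrt{6}}}{2} \approx 22.568$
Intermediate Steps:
$T = \frac{25}{4}$ ($T = 8 + \frac{\left(-2\right) \left(-4\right) \left(-1\right) + 1}{4} = 8 + \frac{8 \left(-1\right) + 1}{4} = 8 + \frac{-8 + 1}{4} = 8 + \frac{1}{4} \left(-7\right) = 8 - \frac{7}{4} = \frac{25}{4} \approx 6.25$)
$o{\left(d \right)} = \frac{25 \sqrt{d}}{4}$
$\sqrt{o{\left(\left(-3\right) \left(-2\right) + 0 \cdot 2 \cdot 4 \right)} + 494} = \sqrt{\frac{25 \sqrt{\left(-3\right) \left(-2\right) + 0 \cdot 2 \cdot 4}}{4} + 494} = \sqrt{\frac{25 \sqrt{6 + 0 \cdot 4}}{4} + 494} = \sqrt{\frac{25 \sqrt{6 + 0}}{4} + 494} = \sqrt{\frac{25 \sqrt{6}}{4} + 494} = \sqrt{494 + \frac{25 \sqrt{6}}{4}}$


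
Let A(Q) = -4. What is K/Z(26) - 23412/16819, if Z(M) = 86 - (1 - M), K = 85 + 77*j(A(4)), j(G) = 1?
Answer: 41982/622303 ≈ 0.067462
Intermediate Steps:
K = 162 (K = 85 + 77*1 = 85 + 77 = 162)
Z(M) = 85 + M (Z(M) = 86 + (-1 + M) = 85 + M)
K/Z(26) - 23412/16819 = 162/(85 + 26) - 23412/16819 = 162/111 - 23412*1/16819 = 162*(1/111) - 23412/16819 = 54/37 - 23412/16819 = 41982/622303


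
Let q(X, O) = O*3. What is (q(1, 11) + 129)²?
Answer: 26244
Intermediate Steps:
q(X, O) = 3*O
(q(1, 11) + 129)² = (3*11 + 129)² = (33 + 129)² = 162² = 26244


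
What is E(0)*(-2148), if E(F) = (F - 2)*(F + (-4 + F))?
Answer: -17184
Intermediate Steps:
E(F) = (-4 + 2*F)*(-2 + F) (E(F) = (-2 + F)*(-4 + 2*F) = (-4 + 2*F)*(-2 + F))
E(0)*(-2148) = (8 - 8*0 + 2*0²)*(-2148) = (8 + 0 + 2*0)*(-2148) = (8 + 0 + 0)*(-2148) = 8*(-2148) = -17184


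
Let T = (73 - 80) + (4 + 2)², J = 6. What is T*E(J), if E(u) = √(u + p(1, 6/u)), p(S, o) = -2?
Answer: 58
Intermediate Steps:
T = 29 (T = -7 + 6² = -7 + 36 = 29)
E(u) = √(-2 + u) (E(u) = √(u - 2) = √(-2 + u))
T*E(J) = 29*√(-2 + 6) = 29*√4 = 29*2 = 58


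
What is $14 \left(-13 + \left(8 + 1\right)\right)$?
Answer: $-56$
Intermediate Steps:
$14 \left(-13 + \left(8 + 1\right)\right) = 14 \left(-13 + 9\right) = 14 \left(-4\right) = -56$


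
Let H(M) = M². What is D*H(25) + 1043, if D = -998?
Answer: -622707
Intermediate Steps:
D*H(25) + 1043 = -998*25² + 1043 = -998*625 + 1043 = -623750 + 1043 = -622707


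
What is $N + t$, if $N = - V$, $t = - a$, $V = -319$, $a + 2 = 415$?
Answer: $-94$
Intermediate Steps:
$a = 413$ ($a = -2 + 415 = 413$)
$t = -413$ ($t = \left(-1\right) 413 = -413$)
$N = 319$ ($N = \left(-1\right) \left(-319\right) = 319$)
$N + t = 319 - 413 = -94$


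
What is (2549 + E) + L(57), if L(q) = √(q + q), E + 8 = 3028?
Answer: 5569 + √114 ≈ 5579.7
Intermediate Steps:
E = 3020 (E = -8 + 3028 = 3020)
L(q) = √2*√q (L(q) = √(2*q) = √2*√q)
(2549 + E) + L(57) = (2549 + 3020) + √2*√57 = 5569 + √114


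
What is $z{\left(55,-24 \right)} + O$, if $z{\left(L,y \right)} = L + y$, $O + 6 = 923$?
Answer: $948$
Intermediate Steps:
$O = 917$ ($O = -6 + 923 = 917$)
$z{\left(55,-24 \right)} + O = \left(55 - 24\right) + 917 = 31 + 917 = 948$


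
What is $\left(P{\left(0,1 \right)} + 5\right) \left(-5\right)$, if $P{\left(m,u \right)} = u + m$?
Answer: $-30$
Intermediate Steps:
$P{\left(m,u \right)} = m + u$
$\left(P{\left(0,1 \right)} + 5\right) \left(-5\right) = \left(\left(0 + 1\right) + 5\right) \left(-5\right) = \left(1 + 5\right) \left(-5\right) = 6 \left(-5\right) = -30$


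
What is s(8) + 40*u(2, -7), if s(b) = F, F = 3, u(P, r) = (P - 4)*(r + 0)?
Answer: 563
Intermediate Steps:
u(P, r) = r*(-4 + P) (u(P, r) = (-4 + P)*r = r*(-4 + P))
s(b) = 3
s(8) + 40*u(2, -7) = 3 + 40*(-7*(-4 + 2)) = 3 + 40*(-7*(-2)) = 3 + 40*14 = 3 + 560 = 563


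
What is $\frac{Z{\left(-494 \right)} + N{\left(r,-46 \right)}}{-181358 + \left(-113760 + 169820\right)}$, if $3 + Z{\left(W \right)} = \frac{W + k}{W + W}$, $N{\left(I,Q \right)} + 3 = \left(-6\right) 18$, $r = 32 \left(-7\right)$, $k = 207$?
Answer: $\frac{112345}{123794424} \approx 0.00090751$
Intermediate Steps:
$r = -224$
$N{\left(I,Q \right)} = -111$ ($N{\left(I,Q \right)} = -3 - 108 = -111$)
$Z{\left(W \right)} = -3 + \frac{207 + W}{2 W}$ ($Z{\left(W \right)} = -3 + \frac{W + 207}{W + W} = -3 + \frac{207 + W}{2 W}$)
$\frac{Z{\left(-494 \right)} + N{\left(r,-46 \right)}}{-181358 + \left(-113760 + 169820\right)} = \frac{\frac{207 - -2470}{2 \left(-494\right)} - 111}{-181358 + \left(-113760 + 169820\right)} = \frac{\frac{1}{2} \left(- \frac{1}{494}\right) \left(207 + 2470\right) - 111}{-181358 + 56060} = \frac{\frac{1}{2} \left(- \frac{1}{494}\right) 2677 - 111}{-125298} = \left(- \frac{2677}{988} - 111\right) \left(- \frac{1}{125298}\right) = \left(- \frac{112345}{988}\right) \left(- \frac{1}{125298}\right) = \frac{112345}{123794424}$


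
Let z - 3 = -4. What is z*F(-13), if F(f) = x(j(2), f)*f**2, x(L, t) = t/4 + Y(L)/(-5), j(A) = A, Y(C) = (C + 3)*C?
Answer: 3549/4 ≈ 887.25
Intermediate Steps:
Y(C) = C*(3 + C) (Y(C) = (3 + C)*C = C*(3 + C))
z = -1 (z = 3 - 4 = -1)
x(L, t) = t/4 - L*(3 + L)/5 (x(L, t) = t/4 + (L*(3 + L))/(-5) = t*(1/4) + (L*(3 + L))*(-1/5) = t/4 - L*(3 + L)/5)
F(f) = f**2*(-2 + f/4) (F(f) = (f/4 - 1/5*2*(3 + 2))*f**2 = (f/4 - 1/5*2*5)*f**2 = (f/4 - 2)*f**2 = (-2 + f/4)*f**2 = f**2*(-2 + f/4))
z*F(-13) = -(-13)**2*(-8 - 13)/4 = -169*(-21)/4 = -1*(-3549/4) = 3549/4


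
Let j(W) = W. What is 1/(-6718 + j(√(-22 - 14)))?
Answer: -3359/22565780 - 3*I/22565780 ≈ -0.00014885 - 1.3294e-7*I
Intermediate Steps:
1/(-6718 + j(√(-22 - 14))) = 1/(-6718 + √(-22 - 14)) = 1/(-6718 + √(-36)) = 1/(-6718 + 6*I) = (-6718 - 6*I)/45131560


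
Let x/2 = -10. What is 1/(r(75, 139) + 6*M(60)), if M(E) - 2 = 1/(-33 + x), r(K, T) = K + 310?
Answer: 53/21035 ≈ 0.0025196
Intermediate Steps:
r(K, T) = 310 + K
x = -20 (x = 2*(-10) = -20)
M(E) = 105/53 (M(E) = 2 + 1/(-33 - 20) = 2 + 1/(-53) = 2 - 1/53 = 105/53)
1/(r(75, 139) + 6*M(60)) = 1/((310 + 75) + 6*(105/53)) = 1/(385 + 630/53) = 1/(21035/53) = 53/21035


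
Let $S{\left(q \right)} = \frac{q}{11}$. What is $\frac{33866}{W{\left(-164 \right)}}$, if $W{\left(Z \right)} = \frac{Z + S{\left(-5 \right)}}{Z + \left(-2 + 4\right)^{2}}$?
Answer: $\frac{59604160}{1809} \approx 32949.0$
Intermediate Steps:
$S{\left(q \right)} = \frac{q}{11}$ ($S{\left(q \right)} = q \frac{1}{11} = \frac{q}{11}$)
$W{\left(Z \right)} = \frac{- \frac{5}{11} + Z}{4 + Z}$ ($W{\left(Z \right)} = \frac{Z + \frac{1}{11} \left(-5\right)}{Z + \left(-2 + 4\right)^{2}} = \frac{Z - \frac{5}{11}}{Z + 2^{2}} = \frac{- \frac{5}{11} + Z}{Z + 4} = \frac{- \frac{5}{11} + Z}{4 + Z}$)
$\frac{33866}{W{\left(-164 \right)}} = \frac{33866}{\frac{1}{4 - 164} \left(- \frac{5}{11} - 164\right)} = \frac{33866}{\frac{1}{-160} \left(- \frac{1809}{11}\right)} = \frac{33866}{\left(- \frac{1}{160}\right) \left(- \frac{1809}{11}\right)} = \frac{33866}{\frac{1809}{1760}} = 33866 \cdot \frac{1760}{1809} = \frac{59604160}{1809}$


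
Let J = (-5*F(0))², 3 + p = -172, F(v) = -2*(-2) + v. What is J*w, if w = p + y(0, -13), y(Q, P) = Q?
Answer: -70000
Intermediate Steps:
F(v) = 4 + v
p = -175 (p = -3 - 172 = -175)
w = -175 (w = -175 + 0 = -175)
J = 400 (J = (-5*(4 + 0))² = (-5*4)² = (-20)² = 400)
J*w = 400*(-175) = -70000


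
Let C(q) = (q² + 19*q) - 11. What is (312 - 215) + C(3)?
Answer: 152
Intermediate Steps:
C(q) = -11 + q² + 19*q
(312 - 215) + C(3) = (312 - 215) + (-11 + 3² + 19*3) = 97 + (-11 + 9 + 57) = 97 + 55 = 152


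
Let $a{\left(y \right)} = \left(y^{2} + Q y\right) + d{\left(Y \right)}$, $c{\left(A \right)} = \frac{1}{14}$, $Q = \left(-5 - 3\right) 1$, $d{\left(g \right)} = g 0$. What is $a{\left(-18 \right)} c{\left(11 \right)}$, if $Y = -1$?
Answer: $\frac{234}{7} \approx 33.429$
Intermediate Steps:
$d{\left(g \right)} = 0$
$Q = -8$ ($Q = \left(-8\right) 1 = -8$)
$c{\left(A \right)} = \frac{1}{14}$
$a{\left(y \right)} = y^{2} - 8 y$ ($a{\left(y \right)} = \left(y^{2} - 8 y\right) + 0 = y^{2} - 8 y$)
$a{\left(-18 \right)} c{\left(11 \right)} = - 18 \left(-8 - 18\right) \frac{1}{14} = \left(-18\right) \left(-26\right) \frac{1}{14} = 468 \cdot \frac{1}{14} = \frac{234}{7}$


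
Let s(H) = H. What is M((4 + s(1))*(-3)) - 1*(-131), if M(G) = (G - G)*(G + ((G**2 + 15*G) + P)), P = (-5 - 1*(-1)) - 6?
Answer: 131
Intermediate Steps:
P = -10 (P = (-5 + 1) - 6 = -4 - 6 = -10)
M(G) = 0 (M(G) = (G - G)*(G + ((G**2 + 15*G) - 10)) = 0*(G + (-10 + G**2 + 15*G)) = 0*(-10 + G**2 + 16*G) = 0)
M((4 + s(1))*(-3)) - 1*(-131) = 0 - 1*(-131) = 0 + 131 = 131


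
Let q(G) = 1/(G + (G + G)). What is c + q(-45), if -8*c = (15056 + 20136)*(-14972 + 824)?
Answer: 8402002019/135 ≈ 6.2237e+7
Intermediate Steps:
c = 62237052 (c = -(15056 + 20136)*(-14972 + 824)/8 = -4399*(-14148) = -⅛*(-497896416) = 62237052)
q(G) = 1/(3*G) (q(G) = 1/(G + 2*G) = 1/(3*G))
c + q(-45) = 62237052 + (⅓)/(-45) = 62237052 + (⅓)*(-1/45) = 62237052 - 1/135 = 8402002019/135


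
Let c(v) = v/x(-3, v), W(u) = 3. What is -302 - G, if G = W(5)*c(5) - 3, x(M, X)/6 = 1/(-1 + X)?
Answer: -309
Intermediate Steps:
x(M, X) = 6/(-1 + X)
c(v) = v*(-1/6 + v/6) (c(v) = v/((6/(-1 + v))) = v*(-1/6 + v/6))
G = 7 (G = 3*((1/6)*5*(-1 + 5)) - 3 = 3*((1/6)*5*4) - 3 = 3*(10/3) - 3 = 10 - 3 = 7)
-302 - G = -302 - 1*7 = -302 - 7 = -309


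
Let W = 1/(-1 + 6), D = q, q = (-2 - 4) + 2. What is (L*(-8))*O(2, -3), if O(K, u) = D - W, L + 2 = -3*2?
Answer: -1344/5 ≈ -268.80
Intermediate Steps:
L = -8 (L = -2 - 3*2 = -2 - 6 = -8)
q = -4 (q = -6 + 2 = -4)
D = -4
W = 1/5 ≈ 0.20000
O(K, u) = -21/5 (O(K, u) = -4 - 1*1/5 = -4 - 1/5 = -21/5)
(L*(-8))*O(2, -3) = -8*(-8)*(-21/5) = 64*(-21/5) = -1344/5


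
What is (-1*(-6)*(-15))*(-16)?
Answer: 1440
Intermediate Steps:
(-1*(-6)*(-15))*(-16) = (6*(-15))*(-16) = -90*(-16) = 1440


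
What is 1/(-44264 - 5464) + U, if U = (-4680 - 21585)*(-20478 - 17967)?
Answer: 50213242094399/49728 ≈ 1.0098e+9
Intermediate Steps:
U = 1009757925 (U = -26265*(-38445) = 1009757925)
1/(-44264 - 5464) + U = 1/(-44264 - 5464) + 1009757925 = 1/(-49728) + 1009757925 = -1/49728 + 1009757925 = 50213242094399/49728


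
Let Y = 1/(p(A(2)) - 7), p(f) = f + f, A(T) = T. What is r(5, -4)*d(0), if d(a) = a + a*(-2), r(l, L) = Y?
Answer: 0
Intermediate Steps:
p(f) = 2*f
Y = -⅓ (Y = 1/(2*2 - 7) = 1/(4 - 7) = 1/(-3) = -⅓ ≈ -0.33333)
r(l, L) = -⅓
d(a) = -a (d(a) = a - 2*a = -a)
r(5, -4)*d(0) = -(-1)*0/3 = -⅓*0 = 0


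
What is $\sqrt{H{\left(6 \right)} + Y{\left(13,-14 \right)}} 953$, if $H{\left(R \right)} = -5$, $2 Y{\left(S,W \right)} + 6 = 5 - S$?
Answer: $1906 i \sqrt{3} \approx 3301.3 i$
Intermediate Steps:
$Y{\left(S,W \right)} = - \frac{1}{2} - \frac{S}{2}$ ($Y{\left(S,W \right)} = -3 + \frac{5 - S}{2} = -3 - \left(- \frac{5}{2} + \frac{S}{2}\right) = - \frac{1}{2} - \frac{S}{2}$)
$\sqrt{H{\left(6 \right)} + Y{\left(13,-14 \right)}} 953 = \sqrt{-5 - 7} \cdot 953 = \sqrt{-12} \cdot 953 = 2 i \sqrt{3} \cdot 953 = 1906 i \sqrt{3}$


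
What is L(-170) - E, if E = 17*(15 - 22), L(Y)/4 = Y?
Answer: -561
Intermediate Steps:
L(Y) = 4*Y
E = -119 (E = 17*(-7) = -119)
L(-170) - E = 4*(-170) - 1*(-119) = -680 + 119 = -561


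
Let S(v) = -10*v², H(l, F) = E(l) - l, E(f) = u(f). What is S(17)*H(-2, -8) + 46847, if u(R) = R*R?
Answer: 29507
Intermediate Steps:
u(R) = R²
E(f) = f²
H(l, F) = l² - l
S(17)*H(-2, -8) + 46847 = (-10*17²)*(-2*(-1 - 2)) + 46847 = (-10*289)*(-2*(-3)) + 46847 = -2890*6 + 46847 = -17340 + 46847 = 29507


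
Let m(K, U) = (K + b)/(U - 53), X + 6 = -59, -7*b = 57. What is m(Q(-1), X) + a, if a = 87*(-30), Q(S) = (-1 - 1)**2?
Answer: -2155831/826 ≈ -2610.0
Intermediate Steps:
b = -57/7 (b = -1/7*57 = -57/7 ≈ -8.1429)
Q(S) = 4 (Q(S) = (-2)**2 = 4)
X = -65 (X = -6 - 59 = -65)
a = -2610
m(K, U) = (-57/7 + K)/(-53 + U) (m(K, U) = (K - 57/7)/(U - 53) = (-57/7 + K)/(-53 + U))
m(Q(-1), X) + a = (-57/7 + 4)/(-53 - 65) - 2610 = -29/7/(-118) - 2610 = -1/118*(-29/7) - 2610 = 29/826 - 2610 = -2155831/826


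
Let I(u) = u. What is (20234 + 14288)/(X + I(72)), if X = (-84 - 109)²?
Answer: 34522/37321 ≈ 0.92500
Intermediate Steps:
X = 37249 (X = (-193)² = 37249)
(20234 + 14288)/(X + I(72)) = (20234 + 14288)/(37249 + 72) = 34522/37321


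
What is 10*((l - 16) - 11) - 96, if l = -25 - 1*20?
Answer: -816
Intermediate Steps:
l = -45 (l = -25 - 20 = -45)
10*((l - 16) - 11) - 96 = 10*((-45 - 16) - 11) - 96 = 10*(-61 - 11) - 96 = 10*(-72) - 96 = -720 - 96 = -816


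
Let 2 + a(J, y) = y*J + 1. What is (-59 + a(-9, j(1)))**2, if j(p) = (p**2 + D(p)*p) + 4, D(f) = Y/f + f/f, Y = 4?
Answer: 22500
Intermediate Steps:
D(f) = 1 + 4/f (D(f) = 4/f + f/f = 4/f + 1 = 1 + 4/f)
j(p) = 8 + p + p**2 (j(p) = (p**2 + ((4 + p)/p)*p) + 4 = (p**2 + (4 + p)) + 4 = (4 + p + p**2) + 4 = 8 + p + p**2)
a(J, y) = -1 + J*y (a(J, y) = -2 + (y*J + 1) = -2 + (J*y + 1) = -2 + (1 + J*y) = -1 + J*y)
(-59 + a(-9, j(1)))**2 = (-59 + (-1 - 9*(8 + 1 + 1**2)))**2 = (-59 + (-1 - 9*(8 + 1 + 1)))**2 = (-59 + (-1 - 9*10))**2 = (-59 + (-1 - 90))**2 = (-59 - 91)**2 = (-150)**2 = 22500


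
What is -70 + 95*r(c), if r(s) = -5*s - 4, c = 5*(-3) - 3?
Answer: 8100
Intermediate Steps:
c = -18 (c = -15 - 3 = -18)
r(s) = -4 - 5*s
-70 + 95*r(c) = -70 + 95*(-4 - 5*(-18)) = -70 + 95*(-4 + 90) = -70 + 95*86 = -70 + 8170 = 8100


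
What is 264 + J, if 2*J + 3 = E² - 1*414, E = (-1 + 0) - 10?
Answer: 116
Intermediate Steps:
E = -11 (E = -1 - 10 = -11)
J = -148 (J = -3/2 + ((-11)² - 1*414)/2 = -3/2 + (121 - 414)/2 = -3/2 + (½)*(-293) = -3/2 - 293/2 = -148)
264 + J = 264 - 148 = 116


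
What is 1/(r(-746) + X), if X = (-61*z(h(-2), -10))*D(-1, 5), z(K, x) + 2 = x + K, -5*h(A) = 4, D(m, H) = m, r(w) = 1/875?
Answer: -875/683199 ≈ -0.0012807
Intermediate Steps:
r(w) = 1/875
h(A) = -⅘ (h(A) = -⅕*4 = -⅘)
z(K, x) = -2 + K + x (z(K, x) = -2 + (x + K) = -2 + (K + x) = -2 + K + x)
X = -3904/5 (X = -61*(-2 - ⅘ - 10)*(-1) = -61*(-64/5)*(-1) = (3904/5)*(-1) = -3904/5 ≈ -780.80)
1/(r(-746) + X) = 1/(1/875 - 3904/5) = 1/(-683199/875) = -875/683199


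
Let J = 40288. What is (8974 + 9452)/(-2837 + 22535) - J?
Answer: -132262433/3283 ≈ -40287.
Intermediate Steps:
(8974 + 9452)/(-2837 + 22535) - J = (8974 + 9452)/(-2837 + 22535) - 1*40288 = 18426/19698 - 40288 = 18426*(1/19698) - 40288 = 3071/3283 - 40288 = -132262433/3283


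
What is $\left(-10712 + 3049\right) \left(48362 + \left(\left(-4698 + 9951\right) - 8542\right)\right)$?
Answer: $-345394399$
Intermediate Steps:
$\left(-10712 + 3049\right) \left(48362 + \left(\left(-4698 + 9951\right) - 8542\right)\right) = - 7663 \left(48362 + \left(5253 - 8542\right)\right) = - 7663 \left(48362 - 3289\right) = \left(-7663\right) 45073 = -345394399$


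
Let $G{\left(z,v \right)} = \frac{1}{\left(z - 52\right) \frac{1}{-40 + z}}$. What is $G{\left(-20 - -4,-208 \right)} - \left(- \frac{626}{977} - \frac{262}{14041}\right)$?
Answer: $\frac{345828678}{233206969} \approx 1.4829$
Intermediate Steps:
$G{\left(z,v \right)} = \frac{-40 + z}{-52 + z}$ ($G{\left(z,v \right)} = \frac{1}{\left(-52 + z\right) \frac{1}{-40 + z}} = \frac{1}{\frac{1}{-40 + z} \left(-52 + z\right)} = \frac{-40 + z}{-52 + z}$)
$G{\left(-20 - -4,-208 \right)} - \left(- \frac{626}{977} - \frac{262}{14041}\right) = \frac{-40 - 16}{-52 - 16} - \left(- \frac{626}{977} - \frac{262}{14041}\right) = \frac{-40 + \left(-20 + 4\right)}{-52 + \left(-20 + 4\right)} - - \frac{9045640}{13718057} = \frac{-40 - 16}{-52 - 16} + \left(\frac{626}{977} + \frac{262}{14041}\right) = \frac{1}{-68} \left(-56\right) + \frac{9045640}{13718057} = \left(- \frac{1}{68}\right) \left(-56\right) + \frac{9045640}{13718057} = \frac{14}{17} + \frac{9045640}{13718057} = \frac{345828678}{233206969}$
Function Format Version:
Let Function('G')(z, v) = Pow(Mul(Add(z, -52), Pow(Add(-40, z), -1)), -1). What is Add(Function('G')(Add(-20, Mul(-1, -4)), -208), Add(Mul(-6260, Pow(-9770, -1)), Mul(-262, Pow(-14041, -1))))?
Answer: Rational(345828678, 233206969) ≈ 1.4829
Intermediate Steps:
Function('G')(z, v) = Mul(Pow(Add(-52, z), -1), Add(-40, z)) (Function('G')(z, v) = Pow(Mul(Add(-52, z), Pow(Add(-40, z), -1)), -1) = Pow(Mul(Pow(Add(-40, z), -1), Add(-52, z)), -1) = Mul(Pow(Add(-52, z), -1), Add(-40, z)))
Add(Function('G')(Add(-20, Mul(-1, -4)), -208), Add(Mul(-6260, Pow(-9770, -1)), Mul(-262, Pow(-14041, -1)))) = Add(Mul(Pow(Add(-52, Add(-20, Mul(-1, -4))), -1), Add(-40, Add(-20, Mul(-1, -4)))), Add(Mul(-6260, Pow(-9770, -1)), Mul(-262, Pow(-14041, -1)))) = Add(Mul(Pow(Add(-52, Add(-20, 4)), -1), Add(-40, Add(-20, 4))), Add(Mul(-6260, Rational(-1, 9770)), Mul(-262, Rational(-1, 14041)))) = Add(Mul(Pow(Add(-52, -16), -1), Add(-40, -16)), Add(Rational(626, 977), Rational(262, 14041))) = Add(Mul(Pow(-68, -1), -56), Rational(9045640, 13718057)) = Add(Mul(Rational(-1, 68), -56), Rational(9045640, 13718057)) = Add(Rational(14, 17), Rational(9045640, 13718057)) = Rational(345828678, 233206969)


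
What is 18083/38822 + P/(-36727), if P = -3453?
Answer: 798186707/1425815594 ≈ 0.55981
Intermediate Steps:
18083/38822 + P/(-36727) = 18083/38822 - 3453/(-36727) = 18083*(1/38822) - 3453*(-1/36727) = 18083/38822 + 3453/36727 = 798186707/1425815594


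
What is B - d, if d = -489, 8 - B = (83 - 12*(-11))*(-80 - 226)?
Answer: 66287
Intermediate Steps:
B = 65798 (B = 8 - (83 - 12*(-11))*(-80 - 226) = 8 - (83 + 132)*(-306) = 8 - 215*(-306) = 8 - 1*(-65790) = 8 + 65790 = 65798)
B - d = 65798 - 1*(-489) = 65798 + 489 = 66287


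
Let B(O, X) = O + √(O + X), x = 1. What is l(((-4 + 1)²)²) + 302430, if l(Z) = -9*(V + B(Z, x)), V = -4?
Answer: 301737 - 9*√82 ≈ 3.0166e+5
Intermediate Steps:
l(Z) = 36 - 9*Z - 9*√(1 + Z) (l(Z) = -9*(-4 + (Z + √(Z + 1))) = -9*(-4 + (Z + √(1 + Z))) = -9*(-4 + Z + √(1 + Z)) = 36 - 9*Z - 9*√(1 + Z))
l(((-4 + 1)²)²) + 302430 = (36 - 9*(-4 + 1)⁴ - 9*√(1 + ((-4 + 1)²)²)) + 302430 = (36 - 9*((-3)²)² - 9*√(1 + ((-3)²)²)) + 302430 = (36 - 9*9² - 9*√(1 + 9²)) + 302430 = (36 - 9*81 - 9*√(1 + 81)) + 302430 = (36 - 729 - 9*√82) + 302430 = (-693 - 9*√82) + 302430 = 301737 - 9*√82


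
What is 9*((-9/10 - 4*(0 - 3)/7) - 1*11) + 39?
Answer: -3687/70 ≈ -52.671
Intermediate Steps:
9*((-9/10 - 4*(0 - 3)/7) - 1*11) + 39 = 9*((-9*1/10 - 4*(-3)*(1/7)) - 11) + 39 = 9*((-9/10 + 12*(1/7)) - 11) + 39 = 9*((-9/10 + 12/7) - 11) + 39 = 9*(57/70 - 11) + 39 = 9*(-713/70) + 39 = -6417/70 + 39 = -3687/70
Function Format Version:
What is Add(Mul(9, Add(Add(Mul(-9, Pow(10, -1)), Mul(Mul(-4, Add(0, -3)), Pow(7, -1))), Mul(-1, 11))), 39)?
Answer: Rational(-3687, 70) ≈ -52.671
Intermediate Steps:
Add(Mul(9, Add(Add(Mul(-9, Pow(10, -1)), Mul(Mul(-4, Add(0, -3)), Pow(7, -1))), Mul(-1, 11))), 39) = Add(Mul(9, Add(Add(Mul(-9, Rational(1, 10)), Mul(Mul(-4, -3), Rational(1, 7))), -11)), 39) = Add(Mul(9, Add(Add(Rational(-9, 10), Mul(12, Rational(1, 7))), -11)), 39) = Add(Mul(9, Add(Add(Rational(-9, 10), Rational(12, 7)), -11)), 39) = Add(Mul(9, Add(Rational(57, 70), -11)), 39) = Add(Mul(9, Rational(-713, 70)), 39) = Add(Rational(-6417, 70), 39) = Rational(-3687, 70)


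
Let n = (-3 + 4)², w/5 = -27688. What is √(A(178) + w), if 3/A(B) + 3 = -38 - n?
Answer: I*√27134254/14 ≈ 372.08*I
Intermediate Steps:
w = -138440 (w = 5*(-27688) = -138440)
n = 1 (n = 1² = 1)
A(B) = -1/14 (A(B) = 3/(-3 + (-38 - 1*1)) = 3/(-3 + (-38 - 1)) = 3/(-3 - 39) = 3/(-42) = 3*(-1/42) = -1/14)
√(A(178) + w) = √(-1/14 - 138440) = √(-1938161/14) = I*√27134254/14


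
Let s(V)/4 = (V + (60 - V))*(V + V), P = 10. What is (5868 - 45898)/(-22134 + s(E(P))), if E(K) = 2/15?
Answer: 4003/2207 ≈ 1.8138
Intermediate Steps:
E(K) = 2/15 (E(K) = 2*(1/15) = 2/15)
s(V) = 480*V (s(V) = 4*((V + (60 - V))*(V + V)) = 4*(60*(2*V)) = 4*(120*V) = 480*V)
(5868 - 45898)/(-22134 + s(E(P))) = (5868 - 45898)/(-22134 + 480*(2/15)) = -40030/(-22134 + 64) = -40030/(-22070) = -40030*(-1/22070) = 4003/2207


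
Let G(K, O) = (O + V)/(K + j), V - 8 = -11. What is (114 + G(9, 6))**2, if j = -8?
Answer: 13689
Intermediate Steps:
V = -3 (V = 8 - 11 = -3)
G(K, O) = (-3 + O)/(-8 + K) (G(K, O) = (O - 3)/(K - 8) = (-3 + O)/(-8 + K))
(114 + G(9, 6))**2 = (114 + (-3 + 6)/(-8 + 9))**2 = (114 + 3/1)**2 = (114 + 1*3)**2 = (114 + 3)**2 = 117**2 = 13689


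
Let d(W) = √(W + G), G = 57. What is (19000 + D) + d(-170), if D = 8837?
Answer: 27837 + I*√113 ≈ 27837.0 + 10.63*I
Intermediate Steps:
d(W) = √(57 + W) (d(W) = √(W + 57) = √(57 + W))
(19000 + D) + d(-170) = (19000 + 8837) + √(57 - 170) = 27837 + √(-113) = 27837 + I*√113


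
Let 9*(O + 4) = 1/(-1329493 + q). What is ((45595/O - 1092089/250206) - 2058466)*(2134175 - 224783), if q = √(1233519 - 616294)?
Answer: -377538660477031736172436147076840/95526408012439637101 + 3917642770800*√24689/2290746217415401 ≈ -3.9522e+12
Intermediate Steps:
q = 5*√24689 (q = √617225 = 5*√24689 ≈ 785.64)
O = -4 + 1/(9*(-1329493 + 5*√24689)) ≈ -4.0000
((45595/O - 1092089/250206) - 2058466)*(2134175 - 224783) = ((45595/(-63631838043157/15907959178416 - 5*√24689/15907959178416) - 1092089/250206) - 2058466)*(2134175 - 224783) = ((45595/(-63631838043157/15907959178416 - 5*√24689/15907959178416) - 1092089*1/250206) - 2058466)*1909392 = ((45595/(-63631838043157/15907959178416 - 5*√24689/15907959178416) - 1092089/250206) - 2058466)*1909392 = ((-1092089/250206 + 45595/(-63631838043157/15907959178416 - 5*√24689/15907959178416)) - 2058466)*1909392 = (-515041636085/250206 + 45595/(-63631838043157/15907959178416 - 5*√24689/15907959178416))*1909392 = -163902729934601720/41701 + 87058728240/(-63631838043157/15907959178416 - 5*√24689/15907959178416)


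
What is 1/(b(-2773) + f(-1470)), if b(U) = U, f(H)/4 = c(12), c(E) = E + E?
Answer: -1/2677 ≈ -0.00037355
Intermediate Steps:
c(E) = 2*E
f(H) = 96 (f(H) = 4*(2*12) = 4*24 = 96)
1/(b(-2773) + f(-1470)) = 1/(-2773 + 96) = 1/(-2677) = -1/2677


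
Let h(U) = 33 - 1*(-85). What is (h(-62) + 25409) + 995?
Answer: 26522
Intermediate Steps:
h(U) = 118 (h(U) = 33 + 85 = 118)
(h(-62) + 25409) + 995 = (118 + 25409) + 995 = 25527 + 995 = 26522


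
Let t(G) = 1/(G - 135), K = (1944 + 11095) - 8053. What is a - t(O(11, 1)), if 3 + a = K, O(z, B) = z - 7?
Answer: 652774/131 ≈ 4983.0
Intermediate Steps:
O(z, B) = -7 + z
K = 4986 (K = 13039 - 8053 = 4986)
t(G) = 1/(-135 + G)
a = 4983 (a = -3 + 4986 = 4983)
a - t(O(11, 1)) = 4983 - 1/(-135 + (-7 + 11)) = 4983 - 1/(-135 + 4) = 4983 - 1/(-131) = 4983 - 1*(-1/131) = 4983 + 1/131 = 652774/131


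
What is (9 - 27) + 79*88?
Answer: 6934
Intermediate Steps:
(9 - 27) + 79*88 = -18 + 6952 = 6934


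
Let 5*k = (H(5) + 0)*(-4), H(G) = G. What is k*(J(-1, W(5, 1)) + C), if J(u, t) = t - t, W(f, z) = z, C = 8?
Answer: -32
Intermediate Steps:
k = -4 (k = ((5 + 0)*(-4))/5 = (5*(-4))/5 = (⅕)*(-20) = -4)
J(u, t) = 0
k*(J(-1, W(5, 1)) + C) = -4*(0 + 8) = -4*8 = -32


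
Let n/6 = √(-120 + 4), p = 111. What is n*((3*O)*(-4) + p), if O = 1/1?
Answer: 1188*I*√29 ≈ 6397.6*I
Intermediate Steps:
O = 1
n = 12*I*√29 (n = 6*√(-120 + 4) = 6*√(-116) = 6*(2*I*√29) = 12*I*√29 ≈ 64.622*I)
n*((3*O)*(-4) + p) = (12*I*√29)*((3*1)*(-4) + 111) = (12*I*√29)*(3*(-4) + 111) = (12*I*√29)*(-12 + 111) = (12*I*√29)*99 = 1188*I*√29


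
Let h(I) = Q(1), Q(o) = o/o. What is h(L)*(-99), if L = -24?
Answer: -99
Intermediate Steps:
Q(o) = 1
h(I) = 1
h(L)*(-99) = 1*(-99) = -99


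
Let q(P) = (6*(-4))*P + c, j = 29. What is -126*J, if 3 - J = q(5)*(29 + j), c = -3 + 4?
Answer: -870030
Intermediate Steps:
c = 1
q(P) = 1 - 24*P (q(P) = (6*(-4))*P + 1 = -24*P + 1 = 1 - 24*P)
J = 6905 (J = 3 - (1 - 24*5)*(29 + 29) = 3 - (1 - 120)*58 = 3 - (-119)*58 = 3 - 1*(-6902) = 3 + 6902 = 6905)
-126*J = -126*6905 = -870030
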